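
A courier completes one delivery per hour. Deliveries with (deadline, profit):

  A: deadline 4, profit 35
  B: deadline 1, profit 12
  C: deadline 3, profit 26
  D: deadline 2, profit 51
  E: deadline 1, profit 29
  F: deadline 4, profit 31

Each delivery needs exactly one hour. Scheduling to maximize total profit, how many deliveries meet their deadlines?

4

Sort by profit descending; place each in the latest free slot ≤ its deadline.
By profit: D(d2,51), A(d4,35), F(d4,31), E(d1,29), C(d3,26), B(d1,12)
D→slot 2; A→slot 4; F→slot 3; E→slot 1; C skipped; B skipped.
4 of 6 scheduled.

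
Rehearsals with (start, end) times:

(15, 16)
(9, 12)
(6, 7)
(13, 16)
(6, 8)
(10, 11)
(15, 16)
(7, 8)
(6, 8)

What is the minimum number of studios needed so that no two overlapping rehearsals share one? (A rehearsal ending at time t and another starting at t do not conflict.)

The answer is the maximum number of intervals overlapping at any instant.
Events (time:±→running): 6:+→1 6:+→2 6:+→3 … peak 3.

3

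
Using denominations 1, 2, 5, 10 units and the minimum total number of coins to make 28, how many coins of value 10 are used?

2

Use the largest denomination that fits, subtract, and repeat.
28 = 2×10 + 1×5 + 1×2 + 1×1
Count of 10: 2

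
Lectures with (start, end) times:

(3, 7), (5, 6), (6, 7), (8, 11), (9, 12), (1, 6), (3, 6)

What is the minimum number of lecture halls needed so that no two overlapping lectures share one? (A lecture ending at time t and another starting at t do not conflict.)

Count concurrent intervals with a sweep; the peak is the room count.
starts: [1, 3, 3, 5, 6, 8, 9]
ends:   [6, 6, 6, 7, 7, 11, 12]
s1→1 s3→2 s3→3 s5→4  — peak 4.

4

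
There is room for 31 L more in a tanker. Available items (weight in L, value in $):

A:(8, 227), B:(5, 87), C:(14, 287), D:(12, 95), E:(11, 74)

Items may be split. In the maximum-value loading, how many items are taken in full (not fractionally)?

Sort by value per unit weight and fill in that order.
Ratios (sorted): A 28.38, C 20.50, B 17.40, D 7.92, E 6.73
take A (8 @ 227); take C (14 @ 287); take B (5 @ 87); take 4/12 of D → 31.67. Capacity used 31/31.
3 item(s) taken whole; one partial (take 4/12 of D).

3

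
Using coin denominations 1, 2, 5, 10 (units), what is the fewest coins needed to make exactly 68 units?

68 − 6×10→8 − 1×5→3 − 1×2→1 − 1×1→0
Total coins = 6 + 1 + 1 + 1 = 9

9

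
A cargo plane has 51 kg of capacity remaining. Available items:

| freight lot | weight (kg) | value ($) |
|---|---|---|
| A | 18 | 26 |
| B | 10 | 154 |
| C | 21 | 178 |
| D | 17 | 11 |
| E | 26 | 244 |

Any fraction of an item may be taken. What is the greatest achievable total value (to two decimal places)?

Greedy by value/weight ratio, highest first.
Ratios (sorted): B 15.40, E 9.38, C 8.48, A 1.44, D 0.65
take B (10 @ 154); take E (26 @ 244); take 15/21 of C → 127.14. Capacity used 51/51.
Total value = 525.14

525.14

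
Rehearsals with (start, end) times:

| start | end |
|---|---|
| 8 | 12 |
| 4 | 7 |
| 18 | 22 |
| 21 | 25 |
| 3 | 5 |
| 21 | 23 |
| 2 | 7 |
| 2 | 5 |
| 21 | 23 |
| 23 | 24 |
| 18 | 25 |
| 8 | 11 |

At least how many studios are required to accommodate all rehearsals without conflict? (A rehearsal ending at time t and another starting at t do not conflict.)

The answer is the maximum number of intervals overlapping at any instant.
Events (time:±→running): 2:+→1 2:+→2 3:+→3 4:+→4 5:-→3 5:-→2 7:-→1 7:-→0 8:+→1 8:+→2 11:-→1 12:-→0 18:+→1 18:+→2 21:+→3 21:+→4 21:+→5 … peak 5.

5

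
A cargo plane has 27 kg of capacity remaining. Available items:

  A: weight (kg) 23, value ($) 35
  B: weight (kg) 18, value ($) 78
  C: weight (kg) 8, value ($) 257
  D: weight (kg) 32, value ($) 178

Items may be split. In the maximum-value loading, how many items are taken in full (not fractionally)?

1

Greedy by value/weight ratio, highest first.
Ratios (sorted): C 32.12, D 5.56, B 4.33, A 1.52
take C (8 @ 257); take 19/32 of D → 105.69. Capacity used 27/27.
1 item(s) taken whole; one partial (take 19/32 of D).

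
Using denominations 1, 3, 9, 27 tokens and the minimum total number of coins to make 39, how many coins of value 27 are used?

Greedy: take as many of the largest coin as possible, then repeat with the remainder.
39 − 1×27→12 − 1×9→3 − 1×3→0
Count of 27: 1

1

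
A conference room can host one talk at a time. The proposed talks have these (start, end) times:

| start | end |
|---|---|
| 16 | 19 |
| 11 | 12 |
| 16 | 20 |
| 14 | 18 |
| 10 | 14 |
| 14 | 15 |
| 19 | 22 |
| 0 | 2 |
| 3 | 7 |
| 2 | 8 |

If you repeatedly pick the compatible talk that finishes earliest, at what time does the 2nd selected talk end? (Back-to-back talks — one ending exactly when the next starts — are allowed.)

Sort by end time and greedily take each interval whose start is ≥ the last chosen end.
Sorted by end: (0,2)  (3,7)  (2,8)  (11,12)  (10,14)  (14,15)  (14,18)  (16,19)  (16,20)  (19,22)
take (0,2); take (3,7); take (11,12); take (14,15); take (16,19); skip (16,20); take (19,22).
Selected: (0,2) (3,7) (11,12) (14,15) (16,19) (19,22)

7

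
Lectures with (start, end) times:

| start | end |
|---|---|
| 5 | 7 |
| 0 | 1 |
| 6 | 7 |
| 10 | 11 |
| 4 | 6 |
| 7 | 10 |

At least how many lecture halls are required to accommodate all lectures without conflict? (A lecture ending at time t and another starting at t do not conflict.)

2

The answer is the maximum number of intervals overlapping at any instant.
starts: [0, 4, 5, 6, 7, 10]
ends:   [1, 6, 7, 7, 10, 11]
s0→1 e1→0 s4→1 s5→2  — peak 2.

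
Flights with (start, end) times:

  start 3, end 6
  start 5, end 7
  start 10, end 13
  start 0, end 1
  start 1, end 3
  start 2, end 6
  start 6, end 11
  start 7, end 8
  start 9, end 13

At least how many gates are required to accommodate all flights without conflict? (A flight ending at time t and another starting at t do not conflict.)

3

Events (time:±→running): 0:+→1 1:-→0 1:+→1 2:+→2 3:-→1 3:+→2 5:+→3 … peak 3.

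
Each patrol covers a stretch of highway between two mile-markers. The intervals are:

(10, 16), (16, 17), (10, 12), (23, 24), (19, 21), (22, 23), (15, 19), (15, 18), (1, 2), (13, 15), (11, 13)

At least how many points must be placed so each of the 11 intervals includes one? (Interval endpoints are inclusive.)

6

Sort by right endpoint; whenever an interval is uncovered, place a point at its right end.
By right end: [1,2]  [10,12]  [11,13]  [13,15]  [10,16]  [16,17]  [15,18]  [15,19]  [19,21]  [22,23]  [23,24]
[1,2] uncovered → point at 2; [10,12] uncovered → point at 12; [13,15] uncovered → point at 15; [16,17] uncovered → point at 17; [19,21] uncovered → point at 21; [22,23] uncovered → point at 23.
Points: 2, 12, 15, 17, 21, 23 (6 total).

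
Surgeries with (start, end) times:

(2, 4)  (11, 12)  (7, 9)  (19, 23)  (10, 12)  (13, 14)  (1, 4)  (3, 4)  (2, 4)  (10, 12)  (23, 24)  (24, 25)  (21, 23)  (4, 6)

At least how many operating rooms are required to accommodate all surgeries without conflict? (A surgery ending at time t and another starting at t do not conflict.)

starts: [1, 2, 2, 3, 4, 7, 10, 10, 11, 13, 19, 21, 23, 24]
ends:   [4, 4, 4, 4, 6, 9, 12, 12, 12, 14, 23, 23, 24, 25]
s1→1 s2→2 s2→3 s3→4  — peak 4.

4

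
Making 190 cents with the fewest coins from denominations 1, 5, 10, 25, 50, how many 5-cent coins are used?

1

190 − 3×50→40 − 1×25→15 − 1×10→5 − 1×5→0
Count of 5: 1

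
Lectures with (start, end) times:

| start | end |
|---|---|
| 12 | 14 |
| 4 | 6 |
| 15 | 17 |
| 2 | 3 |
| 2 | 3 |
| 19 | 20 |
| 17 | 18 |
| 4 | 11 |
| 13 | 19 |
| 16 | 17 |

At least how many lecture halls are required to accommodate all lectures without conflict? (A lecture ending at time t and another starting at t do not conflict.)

3

Count concurrent intervals with a sweep; the peak is the room count.
starts: [2, 2, 4, 4, 12, 13, 15, 16, 17, 19]
ends:   [3, 3, 6, 11, 14, 17, 17, 18, 19, 20]
s2→1 s2→2 e3→1 e3→0 s4→1 s4→2 e6→1 e11→0 s12→1 s13→2 e14→1 s15→2 s16→3  — peak 3.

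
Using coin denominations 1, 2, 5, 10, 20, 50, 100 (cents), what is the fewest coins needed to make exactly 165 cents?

4

165 − 1×100→65 − 1×50→15 − 1×10→5 − 1×5→0
Total coins = 1 + 1 + 1 + 1 = 4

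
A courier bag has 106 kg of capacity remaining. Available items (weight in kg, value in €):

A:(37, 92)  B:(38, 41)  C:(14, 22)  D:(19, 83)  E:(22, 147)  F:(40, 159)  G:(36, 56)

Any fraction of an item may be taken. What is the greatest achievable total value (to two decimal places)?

451.16

Greedy by value/weight ratio, highest first.
Ratios (sorted): E 6.68, D 4.37, F 3.98, A 2.49, C 1.57, G 1.56, B 1.08
take E (22 @ 147); take D (19 @ 83); take F (40 @ 159); take 25/37 of A → 62.16. Capacity used 106/106.
Total value = 451.16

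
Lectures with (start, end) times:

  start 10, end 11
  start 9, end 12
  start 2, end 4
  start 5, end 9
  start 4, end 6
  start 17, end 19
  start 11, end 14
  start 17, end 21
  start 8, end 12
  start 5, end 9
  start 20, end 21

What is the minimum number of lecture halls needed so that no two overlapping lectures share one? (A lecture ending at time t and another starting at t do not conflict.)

3

Count concurrent intervals with a sweep; the peak is the room count.
starts: [2, 4, 5, 5, 8, 9, 10, 11, 17, 17, 20]
ends:   [4, 6, 9, 9, 11, 12, 12, 14, 19, 21, 21]
s2→1 e4→0 s4→1 s5→2 s5→3  — peak 3.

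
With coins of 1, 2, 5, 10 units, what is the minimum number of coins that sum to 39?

Greedy: take as many of the largest coin as possible, then repeat with the remainder.
39 = 3×10 + 1×5 + 2×2
Total coins = 3 + 1 + 2 = 6

6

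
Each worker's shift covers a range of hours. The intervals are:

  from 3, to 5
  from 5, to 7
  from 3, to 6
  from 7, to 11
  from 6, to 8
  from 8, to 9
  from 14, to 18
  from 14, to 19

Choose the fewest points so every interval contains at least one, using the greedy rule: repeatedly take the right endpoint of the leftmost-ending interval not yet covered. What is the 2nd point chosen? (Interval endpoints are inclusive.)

Sorted: [3,5] [3,6] [5,7] [6,8] [8,9] [7,11] [14,18] [14,19]
{[3,5],[3,6],[5,7]} hit by 5; {[6,8],[8,9],[7,11]} hit by 8; {[14,18],[14,19]} hit by 18.
Points: 5, 8, 18 (3 total).

8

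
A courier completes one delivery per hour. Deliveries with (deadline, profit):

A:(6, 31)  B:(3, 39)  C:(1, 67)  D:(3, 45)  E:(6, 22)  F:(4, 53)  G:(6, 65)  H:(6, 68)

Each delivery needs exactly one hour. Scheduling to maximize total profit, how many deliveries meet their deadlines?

6

Sort by profit descending; place each in the latest free slot ≤ its deadline.
By profit: H(d6,68), C(d1,67), G(d6,65), F(d4,53), D(d3,45), B(d3,39), A(d6,31), E(d6,22)
H→slot 6; C→slot 1; G→slot 5; F→slot 4; D→slot 3; B→slot 2; A skipped; E skipped.
6 of 8 scheduled.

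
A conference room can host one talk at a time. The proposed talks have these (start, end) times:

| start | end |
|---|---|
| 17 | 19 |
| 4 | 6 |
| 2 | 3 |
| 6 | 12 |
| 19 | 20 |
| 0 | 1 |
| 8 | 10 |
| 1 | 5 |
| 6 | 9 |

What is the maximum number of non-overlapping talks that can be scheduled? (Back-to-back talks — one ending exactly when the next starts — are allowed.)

6

Order by finish time; keep every interval that doesn't clash with the previous kept one.
By end time: (0,1), (2,3), (1,5), (4,6), (6,9), (8,10), (6,12), (17,19), (19,20).
Pick (0,1); next start ≥ 1 → (2,3); next start ≥ 3 → (4,6); next start ≥ 6 → (6,9); next start ≥ 9 → (17,19); next start ≥ 19 → (19,20).
Selected 6 talks.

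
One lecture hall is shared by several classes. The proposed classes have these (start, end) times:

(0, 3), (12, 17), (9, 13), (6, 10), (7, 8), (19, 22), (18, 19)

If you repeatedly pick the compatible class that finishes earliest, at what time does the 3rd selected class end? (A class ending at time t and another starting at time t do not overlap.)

Greedy by earliest finish: after sorting by end time, pick each interval compatible with the last pick.
By end time: (0,3), (7,8), (6,10), (9,13), (12,17), (18,19), (19,22).
Pick (0,3); next start ≥ 3 → (7,8); next start ≥ 8 → (9,13); next start ≥ 13 → (18,19); next start ≥ 19 → (19,22).
Selected: (0,3) (7,8) (9,13) (18,19) (19,22)

13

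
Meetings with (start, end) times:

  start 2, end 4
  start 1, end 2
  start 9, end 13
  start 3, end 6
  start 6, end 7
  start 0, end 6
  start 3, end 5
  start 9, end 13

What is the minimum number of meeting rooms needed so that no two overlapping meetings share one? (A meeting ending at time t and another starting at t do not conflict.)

Count concurrent intervals with a sweep; the peak is the room count.
Events (time:±→running): 0:+→1 1:+→2 2:-→1 2:+→2 3:+→3 3:+→4 … peak 4.

4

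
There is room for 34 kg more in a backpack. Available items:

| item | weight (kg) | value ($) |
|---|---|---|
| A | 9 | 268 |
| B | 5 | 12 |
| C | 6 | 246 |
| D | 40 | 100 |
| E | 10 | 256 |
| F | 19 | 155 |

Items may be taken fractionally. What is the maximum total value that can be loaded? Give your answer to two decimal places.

843.42

Sort by value per unit weight and fill in that order.
Ratios (sorted): C 41.00, A 29.78, E 25.60, F 8.16, D 2.50, B 2.40
take C (6 @ 246); take A (9 @ 268); take E (10 @ 256); take 9/19 of F → 73.42. Capacity used 34/34.
Total value = 843.42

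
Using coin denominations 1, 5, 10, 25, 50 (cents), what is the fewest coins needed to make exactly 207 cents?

7

Use the largest denomination that fits, subtract, and repeat.
207 − 4×50→7 − 1×5→2 − 2×1→0
Total coins = 4 + 1 + 2 = 7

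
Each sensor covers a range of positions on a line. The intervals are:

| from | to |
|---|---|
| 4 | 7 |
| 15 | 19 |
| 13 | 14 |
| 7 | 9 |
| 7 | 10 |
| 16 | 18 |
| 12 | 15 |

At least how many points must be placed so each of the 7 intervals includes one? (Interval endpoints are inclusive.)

3

By right end: [4,7]  [7,9]  [7,10]  [13,14]  [12,15]  [16,18]  [15,19]
[4,7] uncovered → point at 7; [13,14] uncovered → point at 14; [16,18] uncovered → point at 18.
Points: 7, 14, 18 (3 total).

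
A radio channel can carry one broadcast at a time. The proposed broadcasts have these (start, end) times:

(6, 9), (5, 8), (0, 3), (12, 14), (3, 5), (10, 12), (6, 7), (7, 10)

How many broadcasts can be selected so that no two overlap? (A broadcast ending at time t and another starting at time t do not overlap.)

6

Greedy by earliest finish: after sorting by end time, pick each interval compatible with the last pick.
Sorted by end: (0,3)  (3,5)  (6,7)  (5,8)  (6,9)  (7,10)  (10,12)  (12,14)
take (0,3); take (3,5); take (6,7); take (7,10); take (10,12); take (12,14).
Selected 6 broadcasts.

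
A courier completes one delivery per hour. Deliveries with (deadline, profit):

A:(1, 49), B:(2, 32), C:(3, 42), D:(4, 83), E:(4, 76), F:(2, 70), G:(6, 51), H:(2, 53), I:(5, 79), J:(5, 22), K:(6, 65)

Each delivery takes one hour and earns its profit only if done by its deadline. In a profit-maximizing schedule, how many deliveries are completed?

6

Sort by profit descending; place each in the latest free slot ≤ its deadline.
By profit: D(d4,83), I(d5,79), E(d4,76), F(d2,70), K(d6,65), H(d2,53), G(d6,51), A(d1,49), C(d3,42), B(d2,32), J(d5,22)
D→slot 4; I→slot 5; E→slot 3; F→slot 2; K→slot 6; H→slot 1; G skipped; A skipped; C skipped; B skipped; J skipped.
6 of 11 scheduled.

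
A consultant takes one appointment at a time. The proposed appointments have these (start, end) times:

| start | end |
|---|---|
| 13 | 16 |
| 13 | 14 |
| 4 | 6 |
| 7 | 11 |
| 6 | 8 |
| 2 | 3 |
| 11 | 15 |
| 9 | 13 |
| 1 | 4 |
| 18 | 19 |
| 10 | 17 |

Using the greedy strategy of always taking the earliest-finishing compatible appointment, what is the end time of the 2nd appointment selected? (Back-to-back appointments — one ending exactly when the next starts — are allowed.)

6

Sorted by end: (2,3)  (1,4)  (4,6)  (6,8)  (7,11)  (9,13)  (13,14)  (11,15)  (13,16)  (10,17)  (18,19)
take (2,3); skip (1,4); take (4,6); take (6,8); take (9,13); take (13,14); skip (10,17); take (18,19).
Selected: (2,3) (4,6) (6,8) (9,13) (13,14) (18,19)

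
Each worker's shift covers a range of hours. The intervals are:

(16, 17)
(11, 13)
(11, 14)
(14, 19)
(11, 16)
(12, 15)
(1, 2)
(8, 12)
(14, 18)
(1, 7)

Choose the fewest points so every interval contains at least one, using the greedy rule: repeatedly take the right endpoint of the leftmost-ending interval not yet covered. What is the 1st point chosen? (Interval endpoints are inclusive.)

Sort by right endpoint; whenever an interval is uncovered, place a point at its right end.
Sorted: [1,2] [1,7] [8,12] [11,13] [11,14] [12,15] [11,16] [16,17] [14,18] [14,19]
{[1,2],[1,7]} hit by 2; {[8,12],[11,13],[11,14],[12,15],[11,16]} hit by 12; {[16,17],[14,18],[14,19]} hit by 17.
Points: 2, 12, 17 (3 total).

2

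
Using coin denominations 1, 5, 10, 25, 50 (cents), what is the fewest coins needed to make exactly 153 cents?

153 = 3×50 + 3×1
Total coins = 3 + 3 = 6

6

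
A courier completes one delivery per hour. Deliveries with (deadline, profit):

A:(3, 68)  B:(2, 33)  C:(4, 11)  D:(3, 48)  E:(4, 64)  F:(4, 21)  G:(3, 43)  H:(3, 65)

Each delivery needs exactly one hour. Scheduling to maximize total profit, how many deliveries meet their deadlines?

4

By profit: A(d3,68), H(d3,65), E(d4,64), D(d3,48), G(d3,43), B(d2,33), F(d4,21), C(d4,11)
A→slot 3; H→slot 2; E→slot 4; D→slot 1; G skipped; B skipped; F skipped; C skipped.
4 of 8 scheduled.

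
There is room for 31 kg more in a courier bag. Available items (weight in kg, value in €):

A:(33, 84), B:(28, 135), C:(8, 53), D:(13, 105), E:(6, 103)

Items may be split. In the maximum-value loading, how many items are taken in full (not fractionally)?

3

Greedy by value/weight ratio, highest first.
Order: E (103/6=17.17) > D (105/13=8.08) > C (53/8=6.62) > B (135/28=4.82) > A (84/33=2.55)
Fill: take E (6 @ 103) → take D (13 @ 105) → take C (8 @ 53) → take 4/28 of B → 19.29; 31/31 used.
3 item(s) taken whole; one partial (take 4/28 of B).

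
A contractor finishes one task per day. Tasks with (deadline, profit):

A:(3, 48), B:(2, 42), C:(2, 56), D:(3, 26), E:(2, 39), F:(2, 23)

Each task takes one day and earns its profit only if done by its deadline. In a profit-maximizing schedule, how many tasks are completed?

Sort by profit descending; place each in the latest free slot ≤ its deadline.
Profit order: C=56 A=48 B=42 E=39 D=26 F=23
Assign: C→slot 2, A→slot 3, B→slot 1, E skipped, D skipped, F skipped.
Slots: [1:B] [2:C] [3:A]
3 of 6 scheduled.

3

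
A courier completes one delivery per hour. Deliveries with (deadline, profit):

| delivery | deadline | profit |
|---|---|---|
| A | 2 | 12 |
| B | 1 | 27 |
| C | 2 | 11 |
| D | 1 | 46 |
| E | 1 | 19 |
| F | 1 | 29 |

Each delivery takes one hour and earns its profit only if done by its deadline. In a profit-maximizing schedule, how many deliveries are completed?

Sort by profit descending; place each in the latest free slot ≤ its deadline.
By profit: D(d1,46), F(d1,29), B(d1,27), E(d1,19), A(d2,12), C(d2,11)
D→slot 1; F skipped; B skipped; E skipped; A→slot 2; C skipped.
2 of 6 scheduled.

2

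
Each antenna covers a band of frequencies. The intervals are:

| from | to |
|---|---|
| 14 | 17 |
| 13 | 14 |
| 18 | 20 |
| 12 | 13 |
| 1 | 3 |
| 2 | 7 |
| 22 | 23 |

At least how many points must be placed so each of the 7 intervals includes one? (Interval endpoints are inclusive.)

5

Sort by right endpoint; whenever an interval is uncovered, place a point at its right end.
By right end: [1,3]  [2,7]  [12,13]  [13,14]  [14,17]  [18,20]  [22,23]
[1,3] uncovered → point at 3; [12,13] uncovered → point at 13; [14,17] uncovered → point at 17; [18,20] uncovered → point at 20; [22,23] uncovered → point at 23.
Points: 3, 13, 17, 20, 23 (5 total).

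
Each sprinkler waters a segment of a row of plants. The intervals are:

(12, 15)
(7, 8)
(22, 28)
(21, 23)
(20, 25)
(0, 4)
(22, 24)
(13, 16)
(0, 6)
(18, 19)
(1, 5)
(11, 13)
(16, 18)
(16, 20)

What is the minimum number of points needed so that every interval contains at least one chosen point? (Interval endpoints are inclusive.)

5

Sort by right endpoint; whenever an interval is uncovered, place a point at its right end.
Sorted: [0,4] [1,5] [0,6] [7,8] [11,13] [12,15] [13,16] [16,18] [18,19] [16,20] [21,23] [22,24] [20,25] [22,28]
{[0,4],[1,5],[0,6]} hit by 4; {[7,8]} hit by 8; {[11,13],[12,15],[13,16]} hit by 13; {[16,18],[18,19],[16,20]} hit by 18; {[21,23],[22,24],[20,25],[22,28]} hit by 23.
Points: 4, 8, 13, 18, 23 (5 total).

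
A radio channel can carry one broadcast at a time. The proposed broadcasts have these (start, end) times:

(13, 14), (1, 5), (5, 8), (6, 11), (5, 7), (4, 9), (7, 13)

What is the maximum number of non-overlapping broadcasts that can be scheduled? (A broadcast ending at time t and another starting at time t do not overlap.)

4

Greedy by earliest finish: after sorting by end time, pick each interval compatible with the last pick.
Sorted by end: (1,5)  (5,7)  (5,8)  (4,9)  (6,11)  (7,13)  (13,14)
take (1,5); take (5,7); take (7,13); take (13,14).
Selected 4 broadcasts.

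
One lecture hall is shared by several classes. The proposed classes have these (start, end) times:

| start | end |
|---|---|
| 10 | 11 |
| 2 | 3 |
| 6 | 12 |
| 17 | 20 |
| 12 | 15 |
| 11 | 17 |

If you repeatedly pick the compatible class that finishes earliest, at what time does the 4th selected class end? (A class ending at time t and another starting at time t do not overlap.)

20

Greedy by earliest finish: after sorting by end time, pick each interval compatible with the last pick.
By end time: (2,3), (10,11), (6,12), (12,15), (11,17), (17,20).
Pick (2,3); next start ≥ 3 → (10,11); next start ≥ 11 → (12,15); next start ≥ 15 → (17,20).
Selected: (2,3) (10,11) (12,15) (17,20)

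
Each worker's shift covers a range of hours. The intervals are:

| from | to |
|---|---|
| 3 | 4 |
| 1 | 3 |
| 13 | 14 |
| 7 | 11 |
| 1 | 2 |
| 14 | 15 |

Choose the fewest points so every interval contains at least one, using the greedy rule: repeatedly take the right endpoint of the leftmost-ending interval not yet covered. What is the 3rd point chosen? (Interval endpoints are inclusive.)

Sort by right endpoint; whenever an interval is uncovered, place a point at its right end.
By right end: [1,2]  [1,3]  [3,4]  [7,11]  [13,14]  [14,15]
[1,2] uncovered → point at 2; [3,4] uncovered → point at 4; [7,11] uncovered → point at 11; [13,14] uncovered → point at 14.
Points: 2, 4, 11, 14 (4 total).

11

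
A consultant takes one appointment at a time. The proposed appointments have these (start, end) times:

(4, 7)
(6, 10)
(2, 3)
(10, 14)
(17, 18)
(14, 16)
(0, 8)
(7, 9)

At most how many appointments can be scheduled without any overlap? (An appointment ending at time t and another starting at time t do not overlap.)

Order by finish time; keep every interval that doesn't clash with the previous kept one.
By end time: (2,3), (4,7), (0,8), (7,9), (6,10), (10,14), (14,16), (17,18).
Pick (2,3); next start ≥ 3 → (4,7); next start ≥ 7 → (7,9); next start ≥ 9 → (10,14); next start ≥ 14 → (14,16); next start ≥ 16 → (17,18).
Selected 6 appointments.

6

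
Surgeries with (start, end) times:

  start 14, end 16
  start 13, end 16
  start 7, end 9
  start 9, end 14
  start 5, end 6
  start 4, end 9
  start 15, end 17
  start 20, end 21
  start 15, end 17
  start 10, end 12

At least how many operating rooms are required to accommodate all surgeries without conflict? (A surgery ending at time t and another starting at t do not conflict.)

4

starts: [4, 5, 7, 9, 10, 13, 14, 15, 15, 20]
ends:   [6, 9, 9, 12, 14, 16, 16, 17, 17, 21]
s4→1 s5→2 e6→1 s7→2 e9→1 e9→0 s9→1 s10→2 e12→1 s13→2 e14→1 s14→2 s15→3 s15→4  — peak 4.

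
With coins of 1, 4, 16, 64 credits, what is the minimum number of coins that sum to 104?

5

104 = 1×64 + 2×16 + 2×4
Total coins = 1 + 2 + 2 = 5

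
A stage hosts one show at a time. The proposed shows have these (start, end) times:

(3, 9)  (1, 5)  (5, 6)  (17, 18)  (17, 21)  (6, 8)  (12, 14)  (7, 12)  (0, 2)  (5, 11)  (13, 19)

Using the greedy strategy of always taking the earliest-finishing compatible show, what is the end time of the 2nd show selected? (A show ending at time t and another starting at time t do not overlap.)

By end time: (0,2), (1,5), (5,6), (6,8), (3,9), (5,11), (7,12), (12,14), (17,18), (13,19), (17,21).
Pick (0,2); next start ≥ 2 → (5,6); next start ≥ 6 → (6,8); next start ≥ 8 → (12,14); next start ≥ 14 → (17,18).
Selected: (0,2) (5,6) (6,8) (12,14) (17,18)

6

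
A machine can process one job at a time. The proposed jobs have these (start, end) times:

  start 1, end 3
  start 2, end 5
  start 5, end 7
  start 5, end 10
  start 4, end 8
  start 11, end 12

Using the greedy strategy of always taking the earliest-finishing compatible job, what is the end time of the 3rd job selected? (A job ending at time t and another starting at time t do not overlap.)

Greedy by earliest finish: after sorting by end time, pick each interval compatible with the last pick.
Sorted by end: (1,3)  (2,5)  (5,7)  (4,8)  (5,10)  (11,12)
take (1,3); skip (2,5); take (5,7); skip (4,8); take (11,12).
Selected: (1,3) (5,7) (11,12)

12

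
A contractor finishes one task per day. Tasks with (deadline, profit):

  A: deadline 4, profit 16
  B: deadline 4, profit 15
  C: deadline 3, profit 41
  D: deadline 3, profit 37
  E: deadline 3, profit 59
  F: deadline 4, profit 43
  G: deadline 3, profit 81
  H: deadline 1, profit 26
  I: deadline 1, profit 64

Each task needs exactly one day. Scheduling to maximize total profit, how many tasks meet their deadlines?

4

Take jobs in profit order; each goes to the latest open slot no later than its deadline.
By profit: G(d3,81), I(d1,64), E(d3,59), F(d4,43), C(d3,41), D(d3,37), H(d1,26), A(d4,16), B(d4,15)
G→slot 3; I→slot 1; E→slot 2; F→slot 4; C skipped; D skipped; H skipped; A skipped; B skipped.
4 of 9 scheduled.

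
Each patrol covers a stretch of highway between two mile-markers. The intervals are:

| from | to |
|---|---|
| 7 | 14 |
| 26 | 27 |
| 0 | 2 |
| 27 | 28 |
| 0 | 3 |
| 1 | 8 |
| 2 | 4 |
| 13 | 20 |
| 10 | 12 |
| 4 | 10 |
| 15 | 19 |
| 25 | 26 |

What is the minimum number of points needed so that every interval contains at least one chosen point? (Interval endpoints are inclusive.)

Sort by right endpoint; whenever an interval is uncovered, place a point at its right end.
By right end: [0,2]  [0,3]  [2,4]  [1,8]  [4,10]  [10,12]  [7,14]  [15,19]  [13,20]  [25,26]  [26,27]  [27,28]
[0,2] uncovered → point at 2; [4,10] uncovered → point at 10; [15,19] uncovered → point at 19; [25,26] uncovered → point at 26; [27,28] uncovered → point at 28.
Points: 2, 10, 19, 26, 28 (5 total).

5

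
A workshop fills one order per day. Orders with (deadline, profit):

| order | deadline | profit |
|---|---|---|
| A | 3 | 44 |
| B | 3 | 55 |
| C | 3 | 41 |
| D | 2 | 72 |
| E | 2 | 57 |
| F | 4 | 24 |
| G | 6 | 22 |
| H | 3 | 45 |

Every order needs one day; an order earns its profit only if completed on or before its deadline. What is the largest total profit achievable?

230

By profit: D(d2,72), E(d2,57), B(d3,55), H(d3,45), A(d3,44), C(d3,41), F(d4,24), G(d6,22)
D→slot 2; E→slot 1; B→slot 3; H skipped; A skipped; C skipped; F→slot 4; G→slot 6.
Profit = 57 + 72 + 55 + 24 + 22 = 230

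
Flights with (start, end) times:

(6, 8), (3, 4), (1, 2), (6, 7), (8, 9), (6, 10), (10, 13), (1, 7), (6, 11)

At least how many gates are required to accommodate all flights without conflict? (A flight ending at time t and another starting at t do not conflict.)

5

Count concurrent intervals with a sweep; the peak is the room count.
starts: [1, 1, 3, 6, 6, 6, 6, 8, 10]
ends:   [2, 4, 7, 7, 8, 9, 10, 11, 13]
s1→1 s1→2 e2→1 s3→2 e4→1 s6→2 s6→3 s6→4 s6→5  — peak 5.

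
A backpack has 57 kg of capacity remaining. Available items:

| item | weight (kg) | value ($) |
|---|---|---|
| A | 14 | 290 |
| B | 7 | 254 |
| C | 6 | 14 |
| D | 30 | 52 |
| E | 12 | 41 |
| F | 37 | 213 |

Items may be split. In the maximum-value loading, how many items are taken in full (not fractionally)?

Order: B (254/7=36.29) > A (290/14=20.71) > F (213/37=5.76) > E (41/12=3.42) > C (14/6=2.33) > D (52/30=1.73)
Fill: take B (7 @ 254) → take A (14 @ 290) → take 36/37 of F → 207.24; 57/57 used.
2 item(s) taken whole; one partial (take 36/37 of F).

2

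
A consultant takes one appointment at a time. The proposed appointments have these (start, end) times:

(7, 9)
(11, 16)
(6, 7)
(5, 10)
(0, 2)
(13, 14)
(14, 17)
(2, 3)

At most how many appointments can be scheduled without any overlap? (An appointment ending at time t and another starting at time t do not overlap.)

Order by finish time; keep every interval that doesn't clash with the previous kept one.
By end time: (0,2), (2,3), (6,7), (7,9), (5,10), (13,14), (11,16), (14,17).
Pick (0,2); next start ≥ 2 → (2,3); next start ≥ 3 → (6,7); next start ≥ 7 → (7,9); next start ≥ 9 → (13,14); next start ≥ 14 → (14,17).
Selected 6 appointments.

6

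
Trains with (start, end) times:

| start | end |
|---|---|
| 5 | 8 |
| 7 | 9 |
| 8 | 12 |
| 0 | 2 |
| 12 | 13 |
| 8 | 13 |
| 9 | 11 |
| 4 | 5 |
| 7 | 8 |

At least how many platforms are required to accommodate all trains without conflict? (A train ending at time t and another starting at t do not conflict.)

3

The answer is the maximum number of intervals overlapping at any instant.
Events (time:±→running): 0:+→1 2:-→0 4:+→1 5:-→0 5:+→1 7:+→2 7:+→3 … peak 3.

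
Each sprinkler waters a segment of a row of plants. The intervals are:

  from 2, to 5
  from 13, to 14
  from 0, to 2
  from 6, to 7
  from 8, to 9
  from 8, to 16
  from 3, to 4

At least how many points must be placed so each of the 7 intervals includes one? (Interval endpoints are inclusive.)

5

Process intervals by earliest right end; each time one isn't hit yet, stab at its right endpoint.
By right end: [0,2]  [3,4]  [2,5]  [6,7]  [8,9]  [13,14]  [8,16]
[0,2] uncovered → point at 2; [3,4] uncovered → point at 4; [6,7] uncovered → point at 7; [8,9] uncovered → point at 9; [13,14] uncovered → point at 14.
Points: 2, 4, 7, 9, 14 (5 total).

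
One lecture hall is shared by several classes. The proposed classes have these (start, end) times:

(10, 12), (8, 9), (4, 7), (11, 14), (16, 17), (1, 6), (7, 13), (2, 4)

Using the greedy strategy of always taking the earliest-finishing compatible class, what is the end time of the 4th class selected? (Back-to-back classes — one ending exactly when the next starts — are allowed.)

Sorted by end: (2,4)  (1,6)  (4,7)  (8,9)  (10,12)  (7,13)  (11,14)  (16,17)
take (2,4); skip (1,6); take (4,7); take (8,9); take (10,12); take (16,17).
Selected: (2,4) (4,7) (8,9) (10,12) (16,17)

12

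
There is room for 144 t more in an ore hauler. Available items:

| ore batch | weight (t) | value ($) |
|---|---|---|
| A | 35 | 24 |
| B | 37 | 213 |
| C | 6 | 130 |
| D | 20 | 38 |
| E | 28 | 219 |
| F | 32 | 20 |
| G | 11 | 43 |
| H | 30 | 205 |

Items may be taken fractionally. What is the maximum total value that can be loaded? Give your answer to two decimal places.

Sort by value per unit weight and fill in that order.
Order: C (130/6=21.67) > E (219/28=7.82) > H (205/30=6.83) > B (213/37=5.76) > G (43/11=3.91) > D (38/20=1.90) > A (24/35=0.69) > F (20/32=0.62)
Fill: take C (6 @ 130) → take E (28 @ 219) → take H (30 @ 205) → take B (37 @ 213) → take G (11 @ 43) → take D (20 @ 38) → take 12/35 of A → 8.23; 144/144 used.
Total value = 856.23

856.23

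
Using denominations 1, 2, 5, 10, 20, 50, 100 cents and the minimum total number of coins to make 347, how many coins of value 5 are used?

1

Greedy: take as many of the largest coin as possible, then repeat with the remainder.
347 = 3×100 + 2×20 + 1×5 + 1×2
Count of 5: 1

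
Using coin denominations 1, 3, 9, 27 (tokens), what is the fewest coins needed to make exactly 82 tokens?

4

Greedy: take as many of the largest coin as possible, then repeat with the remainder.
82 = 3×27 + 1×1
Total coins = 3 + 1 = 4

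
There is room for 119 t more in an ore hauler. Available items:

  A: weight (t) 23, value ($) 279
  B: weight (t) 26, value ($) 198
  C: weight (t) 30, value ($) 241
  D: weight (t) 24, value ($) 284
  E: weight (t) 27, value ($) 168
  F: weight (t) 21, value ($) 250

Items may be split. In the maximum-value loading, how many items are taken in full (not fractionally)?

4

Ratios (sorted): A 12.13, F 11.90, D 11.83, C 8.03, B 7.62, E 6.22
take A (23 @ 279); take F (21 @ 250); take D (24 @ 284); take C (30 @ 241); take 21/26 of B → 159.92. Capacity used 119/119.
4 item(s) taken whole; one partial (take 21/26 of B).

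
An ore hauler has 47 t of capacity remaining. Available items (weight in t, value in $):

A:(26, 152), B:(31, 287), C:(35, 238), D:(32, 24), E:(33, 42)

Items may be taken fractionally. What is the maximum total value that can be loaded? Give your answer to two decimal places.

Order: B (287/31=9.26) > C (238/35=6.80) > A (152/26=5.85) > E (42/33=1.27) > D (24/32=0.75)
Fill: take B (31 @ 287) → take 16/35 of C → 108.80; 47/47 used.
Total value = 395.80

395.80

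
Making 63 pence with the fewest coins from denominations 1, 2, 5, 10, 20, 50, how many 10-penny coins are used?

63 − 1×50→13 − 1×10→3 − 1×2→1 − 1×1→0
Count of 10: 1

1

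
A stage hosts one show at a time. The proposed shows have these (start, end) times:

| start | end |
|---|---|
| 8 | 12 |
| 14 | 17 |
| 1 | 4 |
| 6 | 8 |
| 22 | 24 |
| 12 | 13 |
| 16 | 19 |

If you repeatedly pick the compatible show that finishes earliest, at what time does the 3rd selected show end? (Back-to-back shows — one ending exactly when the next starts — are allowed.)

By end time: (1,4), (6,8), (8,12), (12,13), (14,17), (16,19), (22,24).
Pick (1,4); next start ≥ 4 → (6,8); next start ≥ 8 → (8,12); next start ≥ 12 → (12,13); next start ≥ 13 → (14,17); next start ≥ 17 → (22,24).
Selected: (1,4) (6,8) (8,12) (12,13) (14,17) (22,24)

12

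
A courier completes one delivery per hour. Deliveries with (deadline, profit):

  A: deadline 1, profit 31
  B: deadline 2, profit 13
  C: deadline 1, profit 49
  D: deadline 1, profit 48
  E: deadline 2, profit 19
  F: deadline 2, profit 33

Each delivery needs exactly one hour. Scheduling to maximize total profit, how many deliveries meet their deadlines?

By profit: C(d1,49), D(d1,48), F(d2,33), A(d1,31), E(d2,19), B(d2,13)
C→slot 1; D skipped; F→slot 2; A skipped; E skipped; B skipped.
2 of 6 scheduled.

2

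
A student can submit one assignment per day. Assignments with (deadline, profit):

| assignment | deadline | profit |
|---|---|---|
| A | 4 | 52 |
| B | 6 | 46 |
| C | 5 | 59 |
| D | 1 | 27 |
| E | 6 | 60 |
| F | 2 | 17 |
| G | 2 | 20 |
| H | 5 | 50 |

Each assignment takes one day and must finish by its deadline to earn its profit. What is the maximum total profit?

294

Take jobs in profit order; each goes to the latest open slot no later than its deadline.
By profit: E(d6,60), C(d5,59), A(d4,52), H(d5,50), B(d6,46), D(d1,27), G(d2,20), F(d2,17)
E→slot 6; C→slot 5; A→slot 4; H→slot 3; B→slot 2; D→slot 1; G skipped; F skipped.
Profit = 27 + 46 + 50 + 52 + 59 + 60 = 294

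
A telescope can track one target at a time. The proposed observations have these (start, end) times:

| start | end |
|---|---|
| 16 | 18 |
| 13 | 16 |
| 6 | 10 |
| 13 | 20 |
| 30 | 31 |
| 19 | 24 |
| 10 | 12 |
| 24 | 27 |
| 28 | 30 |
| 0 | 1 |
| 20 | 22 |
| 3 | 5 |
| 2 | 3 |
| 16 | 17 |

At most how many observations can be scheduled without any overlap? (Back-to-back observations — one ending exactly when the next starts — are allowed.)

By end time: (0,1), (2,3), (3,5), (6,10), (10,12), (13,16), (16,17), (16,18), (13,20), (20,22), (19,24), (24,27), (28,30), (30,31).
Pick (0,1); next start ≥ 1 → (2,3); next start ≥ 3 → (3,5); next start ≥ 5 → (6,10); next start ≥ 10 → (10,12); next start ≥ 12 → (13,16); next start ≥ 16 → (16,17); next start ≥ 17 → (20,22); next start ≥ 22 → (24,27); next start ≥ 27 → (28,30); next start ≥ 30 → (30,31).
Selected 11 observations.

11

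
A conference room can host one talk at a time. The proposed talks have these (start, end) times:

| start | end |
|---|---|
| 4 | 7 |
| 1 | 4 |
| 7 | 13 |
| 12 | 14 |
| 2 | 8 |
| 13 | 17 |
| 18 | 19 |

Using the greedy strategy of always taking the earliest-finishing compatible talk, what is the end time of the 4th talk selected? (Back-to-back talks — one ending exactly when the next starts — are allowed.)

Order by finish time; keep every interval that doesn't clash with the previous kept one.
Sorted by end: (1,4)  (4,7)  (2,8)  (7,13)  (12,14)  (13,17)  (18,19)
take (1,4); take (4,7); take (7,13); take (13,17); take (18,19).
Selected: (1,4) (4,7) (7,13) (13,17) (18,19)

17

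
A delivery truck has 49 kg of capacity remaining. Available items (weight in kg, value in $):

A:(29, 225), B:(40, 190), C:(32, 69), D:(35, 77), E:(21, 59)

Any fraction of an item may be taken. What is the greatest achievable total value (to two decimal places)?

Greedy by value/weight ratio, highest first.
Ratios (sorted): A 7.76, B 4.75, E 2.81, D 2.20, C 2.16
take A (29 @ 225); take 20/40 of B → 95.00. Capacity used 49/49.
Total value = 320.00

320.00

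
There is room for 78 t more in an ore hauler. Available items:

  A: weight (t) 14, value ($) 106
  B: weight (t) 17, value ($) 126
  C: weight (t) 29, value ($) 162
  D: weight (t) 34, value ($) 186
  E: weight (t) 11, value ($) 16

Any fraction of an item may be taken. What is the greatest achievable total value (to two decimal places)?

Sort by value per unit weight and fill in that order.
Ratios (sorted): A 7.57, B 7.41, C 5.59, D 5.47, E 1.45
take A (14 @ 106); take B (17 @ 126); take C (29 @ 162); take 18/34 of D → 98.47. Capacity used 78/78.
Total value = 492.47

492.47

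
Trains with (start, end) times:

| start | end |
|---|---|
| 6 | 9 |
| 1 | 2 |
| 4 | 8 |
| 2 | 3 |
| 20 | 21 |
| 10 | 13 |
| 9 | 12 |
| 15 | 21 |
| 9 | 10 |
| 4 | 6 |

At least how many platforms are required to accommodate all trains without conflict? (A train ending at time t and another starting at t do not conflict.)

Count concurrent intervals with a sweep; the peak is the room count.
Events (time:±→running): 1:+→1 2:-→0 2:+→1 3:-→0 4:+→1 4:+→2 … peak 2.

2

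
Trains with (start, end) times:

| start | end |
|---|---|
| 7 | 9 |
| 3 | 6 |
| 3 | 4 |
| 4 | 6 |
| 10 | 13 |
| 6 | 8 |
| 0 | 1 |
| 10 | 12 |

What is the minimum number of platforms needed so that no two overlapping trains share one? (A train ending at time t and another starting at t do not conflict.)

The answer is the maximum number of intervals overlapping at any instant.
starts: [0, 3, 3, 4, 6, 7, 10, 10]
ends:   [1, 4, 6, 6, 8, 9, 12, 13]
s0→1 e1→0 s3→1 s3→2  — peak 2.

2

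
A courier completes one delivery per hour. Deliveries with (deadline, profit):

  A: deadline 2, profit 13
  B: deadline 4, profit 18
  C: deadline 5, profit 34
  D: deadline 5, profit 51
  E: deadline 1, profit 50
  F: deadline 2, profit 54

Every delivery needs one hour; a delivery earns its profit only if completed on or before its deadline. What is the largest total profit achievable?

207

Sort by profit descending; place each in the latest free slot ≤ its deadline.
Profit order: F=54 D=51 E=50 C=34 B=18 A=13
Assign: F→slot 2, D→slot 5, E→slot 1, C→slot 4, B→slot 3, A skipped.
Slots: [1:E] [2:F] [3:B] [4:C] [5:D]
Profit = 50 + 54 + 18 + 34 + 51 = 207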